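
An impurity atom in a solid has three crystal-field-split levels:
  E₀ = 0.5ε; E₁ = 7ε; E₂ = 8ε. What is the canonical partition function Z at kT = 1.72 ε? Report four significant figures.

Eᵢ/kT = 0.290698, 4.06977, 4.65116.
Z = Σ e^(−Eᵢ/kT) = e^(−0.290698) + e^(−4.06977) + e^(−4.65116) = 0.747741 + 0.0170813 + 0.00955052 = 0.774373.

Z = 0.7744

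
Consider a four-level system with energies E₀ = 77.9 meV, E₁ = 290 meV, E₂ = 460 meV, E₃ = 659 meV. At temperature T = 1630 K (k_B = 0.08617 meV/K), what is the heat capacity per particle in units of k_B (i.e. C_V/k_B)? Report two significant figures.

0.77

k_BT = 0.08617 × 1630 K = 140.5 meV.
Eᵢ/kT = 0.5544, 2.064, 3.274, 4.690.
Z = Σ e^(−Eᵢ/kT) = e^(−0.5544) + e^(−2.064) + e^(−3.274) + e^(−4.690) = 0.5744 + 0.1269 + 0.03785 + 0.009187 = 0.7483.
⟨E⟩ = 140.3 meV, ⟨E²⟩ = 34950 meV².
C_V/k_B = (⟨E²⟩ − ⟨E⟩²)/(kT)² = (34950 − 19680)/19740 = 0.77.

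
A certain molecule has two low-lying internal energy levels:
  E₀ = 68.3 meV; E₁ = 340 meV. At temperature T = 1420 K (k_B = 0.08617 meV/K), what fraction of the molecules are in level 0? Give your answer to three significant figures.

0.902

k_BT = 0.08617 × 1420 K = 122.36 meV.
Eᵢ/kT = 0.55819, 2.7787.
Z = Σ e^(−Eᵢ/kT) = e^(−0.55819) + e^(−2.7787) = 0.57224 + 0.062119 = 0.63436.
P₀ = e^(−E₀/kT) / Z = 0.57224/0.63436 = 0.902.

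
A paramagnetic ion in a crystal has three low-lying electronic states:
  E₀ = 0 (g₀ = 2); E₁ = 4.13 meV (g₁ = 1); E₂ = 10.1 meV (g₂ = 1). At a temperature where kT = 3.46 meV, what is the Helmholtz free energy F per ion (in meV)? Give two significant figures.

Eᵢ/kT = 0, 1.194, 2.919.
Z = Σ gᵢe^(−Eᵢ/kT) = 2·e^(−0) + 1·e^(−1.194) + 1·e^(−2.919) = 2.000 + 0.3030 + 0.05399 = 2.357.
F = −kT ln Z = −3.46 × ln(2.357) = −3.46 × 0.8574 = -3.0 meV.

-3.0 meV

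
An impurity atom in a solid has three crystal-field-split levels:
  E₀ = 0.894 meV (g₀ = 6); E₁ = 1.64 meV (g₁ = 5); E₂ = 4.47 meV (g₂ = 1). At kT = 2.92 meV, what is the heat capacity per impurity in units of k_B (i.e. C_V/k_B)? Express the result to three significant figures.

0.0506

Eᵢ/kT = 0.30616, 0.56164, 1.5308.
Z = Σ gᵢe^(−Eᵢ/kT) = 6·e^(−0.30616) + 5·e^(−0.56164) + 1·e^(−1.5308) = 4.4176 + 2.8514 + 0.21636 = 7.4854.
⟨E⟩ = 1.2815 meV, ⟨E²⟩ = 2.0738 meV².
C_V/k_B = (⟨E²⟩ − ⟨E⟩²)/(kT)² = (2.0738 − 1.6422)/8.5264 = 0.0506.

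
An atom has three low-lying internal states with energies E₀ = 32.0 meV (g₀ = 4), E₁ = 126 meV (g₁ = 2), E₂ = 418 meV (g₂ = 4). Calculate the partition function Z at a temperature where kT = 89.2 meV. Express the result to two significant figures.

Eᵢ/kT = 0.3587, 1.413, 4.686.
Z = Σ gᵢe^(−Eᵢ/kT) = 4·e^(−0.3587) + 2·e^(−1.413) + 4·e^(−4.686) = 2.794 + 0.4868 + 0.03689 = 3.318.

Z = 3.3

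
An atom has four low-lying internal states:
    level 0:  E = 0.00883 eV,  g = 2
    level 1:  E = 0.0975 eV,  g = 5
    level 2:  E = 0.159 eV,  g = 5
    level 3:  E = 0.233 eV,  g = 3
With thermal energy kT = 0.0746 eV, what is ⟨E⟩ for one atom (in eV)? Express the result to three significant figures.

0.0707 eV

Eᵢ/kT = 0.11836, 1.3070, 2.1314, 3.1233.
Z = Σ gᵢe^(−Eᵢ/kT) = 2·e^(−0.11836) + 5·e^(−1.3070) + 5·e^(−2.1314) + 3·e^(−3.1233) = 1.7768 + 1.3532 + 0.59336 + 0.13204 = 3.8554.
⟨E⟩ = Σ Eᵢ gᵢe^(−Eᵢ/kT) / Z = (0.00883·1.7768 + 0.0975·1.3532 + 0.159·0.59336 + 0.233·0.13204) / 3.8554 = 0.0707 eV.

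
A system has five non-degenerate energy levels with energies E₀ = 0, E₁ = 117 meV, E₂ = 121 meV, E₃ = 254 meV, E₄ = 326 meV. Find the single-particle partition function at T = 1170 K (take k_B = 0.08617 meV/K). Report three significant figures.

k_BT = 0.08617 × 1170 K = 100.82 meV.
Eᵢ/kT = 0, 1.1605, 1.2002, 2.5193, 3.2335.
Z = Σ e^(−Eᵢ/kT) = e^(−0) + e^(−1.1605) + e^(−1.2002) + e^(−2.5193) + e^(−3.2335) = 1.0000 + 0.31333 + 0.30113 + 0.080516 + 0.039419 = 1.7344.

Z = 1.73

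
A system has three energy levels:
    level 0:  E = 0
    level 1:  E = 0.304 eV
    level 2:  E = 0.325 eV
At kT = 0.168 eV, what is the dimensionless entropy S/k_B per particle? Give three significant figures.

0.709

Eᵢ/kT = 0, 1.8095, 1.9345.
Z = Σ e^(−Eᵢ/kT) = e^(−0) + e^(−1.8095) + e^(−1.9345) = 1.0000 + 0.16374 + 0.14450 = 1.3082.
⟨E⟩ = Σ EᵢPᵢ = 0.073949 eV.
S/k_B = ln Z + ⟨E⟩/kT = ln(1.3082) + 0.073949/0.168 = 0.26865 + 0.44017 = 0.709.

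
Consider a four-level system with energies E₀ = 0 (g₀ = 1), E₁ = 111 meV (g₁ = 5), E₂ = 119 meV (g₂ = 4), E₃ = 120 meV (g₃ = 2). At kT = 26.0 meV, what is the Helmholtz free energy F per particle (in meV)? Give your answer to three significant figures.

Eᵢ/kT = 0, 4.2692, 4.5769, 4.6154.
Z = Σ gᵢe^(−Eᵢ/kT) = 1·e^(−0) + 5·e^(−4.2692) + 4·e^(−4.5769) + 2·e^(−4.6154) = 1.0000 + 0.069965 + 0.041147 + 0.019796 = 1.1309.
F = −kT ln Z = −26.0 × ln(1.1309) = −26.0 × 0.12301 = -3.20 meV.

-3.20 meV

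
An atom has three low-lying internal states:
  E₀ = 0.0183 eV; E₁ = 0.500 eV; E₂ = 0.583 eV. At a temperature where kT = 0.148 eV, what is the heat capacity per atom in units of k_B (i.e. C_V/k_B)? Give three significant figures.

0.649

Eᵢ/kT = 0.12365, 3.3784, 3.9392.
Z = Σ e^(−Eᵢ/kT) = e^(−0.12365) + e^(−3.3784) + e^(−3.9392) = 0.88369 + 0.034102 + 0.019464 = 0.93726.
⟨E⟩ = 0.047554 eV, ⟨E²⟩ = 0.016470 eV².
C_V/k_B = (⟨E²⟩ − ⟨E⟩²)/(kT)² = (0.016470 − 0.0022614)/0.021904 = 0.649.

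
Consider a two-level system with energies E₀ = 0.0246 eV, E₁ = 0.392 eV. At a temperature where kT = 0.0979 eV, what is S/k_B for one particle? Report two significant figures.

Eᵢ/kT = 0.2513, 4.004.
Z = Σ e^(−Eᵢ/kT) = e^(−0.2513) + e^(−4.004) = 0.7778 + 0.01824 = 0.7960.
⟨E⟩ = Σ EᵢPᵢ = 0.03302 eV.
S/k_B = ln Z + ⟨E⟩/kT = ln(0.7960) + 0.03302/0.0979 = -0.2282 + 0.3373 = 0.11.

0.11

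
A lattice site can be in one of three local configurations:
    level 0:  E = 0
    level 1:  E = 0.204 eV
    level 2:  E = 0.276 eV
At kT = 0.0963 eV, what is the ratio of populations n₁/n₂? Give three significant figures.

2.11

n₁/n₂ = exp[−(E₁−E₂)/kT] = exp(−(-0.072 eV)/(0.0963 eV)) = exp(0.74766) = 2.11.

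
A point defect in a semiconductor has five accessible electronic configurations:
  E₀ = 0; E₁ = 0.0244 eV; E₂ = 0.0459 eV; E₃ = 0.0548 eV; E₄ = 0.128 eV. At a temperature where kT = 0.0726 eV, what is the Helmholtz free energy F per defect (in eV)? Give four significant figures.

-0.07699 eV

Eᵢ/kT = 0, 0.336088, 0.632231, 0.754821, 1.76309.
Z = Σ e^(−Eᵢ/kT) = e^(−0) + e^(−0.336088) + e^(−0.632231) + e^(−0.754821) + e^(−1.76309) = 1.00000 + 0.714560 + 0.531405 + 0.470095 + 0.171514 = 2.88757.
F = −kT ln Z = −0.0726 × ln(2.88757) = −0.0726 × 1.06042 = -0.07699 eV.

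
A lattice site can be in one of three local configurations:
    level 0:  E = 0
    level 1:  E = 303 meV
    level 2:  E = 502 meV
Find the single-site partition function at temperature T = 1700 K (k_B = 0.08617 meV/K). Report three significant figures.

k_BT = 0.08617 × 1700 K = 146.49 meV.
Eᵢ/kT = 0, 2.0684, 3.4269.
Z = Σ e^(−Eᵢ/kT) = e^(−0) + e^(−2.0684) + e^(−3.4269) = 1.0000 + 0.12639 + 0.032487 = 1.1589.

Z = 1.16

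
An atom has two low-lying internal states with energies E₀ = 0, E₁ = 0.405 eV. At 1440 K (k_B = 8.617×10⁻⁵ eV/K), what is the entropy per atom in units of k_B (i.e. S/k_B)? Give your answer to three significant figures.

k_BT = 8.617×10⁻⁵ × 1440 K = 0.12408 eV.
Eᵢ/kT = 0, 3.2640.
Z = Σ e^(−Eᵢ/kT) = e^(−0) + e^(−3.2640) = 1.0000 + 0.038235 = 1.0382.
⟨E⟩ = Σ EᵢPᵢ = 0.014915 eV.
S/k_B = ln Z + ⟨E⟩/kT = ln(1.0382) + 0.014915/0.12408 = 0.037488 + 0.12020 = 0.158.

0.158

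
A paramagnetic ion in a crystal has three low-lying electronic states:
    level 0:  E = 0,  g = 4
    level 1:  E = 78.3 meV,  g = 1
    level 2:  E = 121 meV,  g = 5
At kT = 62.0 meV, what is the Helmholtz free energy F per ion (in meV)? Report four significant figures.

-99.70 meV

Eᵢ/kT = 0, 1.26290, 1.95161.
Z = Σ gᵢe^(−Eᵢ/kT) = 4·e^(−0) + 1·e^(−1.26290) + 5·e^(−1.95161) = 4.00000 + 0.282833 + 0.710226 = 4.99306.
F = −kT ln Z = −62.0 × ln(4.99306) = −62.0 × 1.60805 = -99.70 meV.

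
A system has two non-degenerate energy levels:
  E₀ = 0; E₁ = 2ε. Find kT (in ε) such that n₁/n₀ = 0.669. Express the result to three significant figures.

4.98 ε

n₁/n₀ = exp[−(E₁−E₀)/kT] = 0.669.
⇒ (E₁−E₀)/kT = ln(1/0.669) = ln(1.4948) = 0.40199.
kT = 2ε / 0.40199 = 4.98 ε.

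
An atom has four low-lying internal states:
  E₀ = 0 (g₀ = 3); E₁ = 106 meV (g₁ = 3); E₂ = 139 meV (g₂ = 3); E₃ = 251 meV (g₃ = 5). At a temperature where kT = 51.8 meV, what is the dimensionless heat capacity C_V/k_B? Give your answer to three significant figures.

0.929

Eᵢ/kT = 0, 2.0463, 2.6834, 4.8456.
Z = Σ gᵢe^(−Eᵢ/kT) = 3·e^(−0) + 3·e^(−2.0463) + 3·e^(−2.6834) + 5·e^(−4.8456) = 3.0000 + 0.38764 + 0.20499 + 0.039314 = 3.6319.
⟨E⟩ = 21.876 meV, ⟨E²⟩ = 2971.7 meV².
C_V/k_B = (⟨E²⟩ − ⟨E⟩²)/(kT)² = (2971.7 − 478.56)/2683.2 = 0.929.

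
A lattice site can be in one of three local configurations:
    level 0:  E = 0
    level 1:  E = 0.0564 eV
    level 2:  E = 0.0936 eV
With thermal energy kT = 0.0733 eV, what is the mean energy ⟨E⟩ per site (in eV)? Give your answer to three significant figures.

Eᵢ/kT = 0, 0.76944, 1.2769.
Z = Σ e^(−Eᵢ/kT) = e^(−0) + e^(−0.76944) + e^(−1.2769) = 1.0000 + 0.46327 + 0.27890 = 1.7422.
⟨E⟩ = Σ Eᵢ e^(−Eᵢ/kT) / Z = (0·1.0000 + 0.0564·0.46327 + 0.0936·0.27890) / 1.7422 = 0.0300 eV.

0.0300 eV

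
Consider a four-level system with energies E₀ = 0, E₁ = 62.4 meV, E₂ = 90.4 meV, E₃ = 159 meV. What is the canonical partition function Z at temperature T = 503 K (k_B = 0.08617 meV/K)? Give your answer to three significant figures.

Z = 1.39

k_BT = 0.08617 × 503 K = 43.344 meV.
Eᵢ/kT = 0, 1.4396, 2.0856, 3.6683.
Z = Σ e^(−Eᵢ/kT) = e^(−0) + e^(−1.4396) + e^(−2.0856) + e^(−3.6683) = 1.0000 + 0.23702 + 0.12423 + 0.025520 = 1.3868.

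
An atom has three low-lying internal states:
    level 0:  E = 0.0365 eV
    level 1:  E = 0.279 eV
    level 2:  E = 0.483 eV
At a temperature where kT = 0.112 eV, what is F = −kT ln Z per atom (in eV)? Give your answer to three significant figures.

Eᵢ/kT = 0.32589, 2.4911, 4.3125.
Z = Σ e^(−Eᵢ/kT) = e^(−0.32589) + e^(−2.4911) + e^(−4.3125) = 0.72188 + 0.082819 + 0.013400 = 0.81810.
F = −kT ln Z = −0.112 × ln(0.81810) = −0.112 × -0.20077 = 0.0225 eV.

0.0225 eV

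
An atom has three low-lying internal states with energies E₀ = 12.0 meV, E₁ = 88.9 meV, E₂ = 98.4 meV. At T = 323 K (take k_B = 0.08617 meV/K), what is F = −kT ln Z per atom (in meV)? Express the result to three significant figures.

k_BT = 0.08617 × 323 K = 27.833 meV.
Eᵢ/kT = 0.43114, 3.1941, 3.5354.
Z = Σ e^(−Eᵢ/kT) = e^(−0.43114) + e^(−3.1941) + e^(−3.5354) = 0.64977 + 0.041003 + 0.029147 = 0.71992.
F = −kT ln Z = −27.833 × ln(0.71992) = −27.833 × -0.32862 = 9.15 meV.

9.15 meV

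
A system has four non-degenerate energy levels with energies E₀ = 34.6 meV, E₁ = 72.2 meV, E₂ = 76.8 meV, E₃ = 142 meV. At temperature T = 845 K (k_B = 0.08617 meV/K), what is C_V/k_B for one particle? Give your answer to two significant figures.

0.19

k_BT = 0.08617 × 845 K = 72.81 meV.
Eᵢ/kT = 0.4752, 0.9916, 1.055, 1.950.
Z = Σ e^(−Eᵢ/kT) = e^(−0.4752) + e^(−0.9916) + e^(−1.055) + e^(−1.950) = 0.6218 + 0.3710 + 0.3482 + 0.1423 = 1.483.
⟨E⟩ = 64.23 meV, ⟨E²⟩ = 5126 meV².
C_V/k_B = (⟨E²⟩ − ⟨E⟩²)/(kT)² = (5126 − 4125)/5301 = 0.19.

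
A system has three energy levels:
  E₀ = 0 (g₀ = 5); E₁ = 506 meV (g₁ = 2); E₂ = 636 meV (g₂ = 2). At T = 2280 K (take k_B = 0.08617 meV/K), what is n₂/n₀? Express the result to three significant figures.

k_BT = 0.08617 × 2280 K = 196.47 meV.
n₂/n₀ = (g₂/g₀) exp[−(E₂−E₀)/kT] = (2/5) × exp(−(636 meV)/(196.47 meV)) = (2/5) × exp(-3.2371) = 0.0157.

0.0157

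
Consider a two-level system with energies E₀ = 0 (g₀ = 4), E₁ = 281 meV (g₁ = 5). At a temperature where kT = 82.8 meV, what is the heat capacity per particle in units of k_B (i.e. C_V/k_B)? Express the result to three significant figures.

Eᵢ/kT = 0, 3.3937.
Z = Σ gᵢe^(−Eᵢ/kT) = 4·e^(−0) + 5·e^(−3.3937) = 4.0000 + 0.16792 = 4.1679.
⟨E⟩ = 11.321 meV, ⟨E²⟩ = 3181.2 meV².
C_V/k_B = (⟨E²⟩ − ⟨E⟩²)/(kT)² = (3181.2 − 128.17)/6855.8 = 0.445.

0.445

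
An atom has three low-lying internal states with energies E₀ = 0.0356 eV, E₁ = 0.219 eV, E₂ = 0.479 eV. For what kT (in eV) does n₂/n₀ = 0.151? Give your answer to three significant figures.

n₂/n₀ = exp[−(E₂−E₀)/kT] = 0.151.
⇒ (E₂−E₀)/kT = ln(1/0.151) = ln(6.6225) = 1.8905.
kT = 0.4434 eV / 1.8905 = 0.235 eV.

0.235 eV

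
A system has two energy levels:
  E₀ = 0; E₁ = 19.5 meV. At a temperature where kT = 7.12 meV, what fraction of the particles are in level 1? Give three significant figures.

Eᵢ/kT = 0, 2.7388.
Z = Σ e^(−Eᵢ/kT) = e^(−0) + e^(−2.7388) = 1.0000 + 0.064648 = 1.0646.
P₁ = e^(−E₁/kT) / Z = 0.064648/1.0646 = 0.0607.

0.0607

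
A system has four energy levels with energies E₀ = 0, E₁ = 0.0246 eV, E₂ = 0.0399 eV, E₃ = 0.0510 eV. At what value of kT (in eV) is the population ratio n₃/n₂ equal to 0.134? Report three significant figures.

0.00552 eV

n₃/n₂ = exp[−(E₃−E₂)/kT] = 0.134.
⇒ (E₃−E₂)/kT = ln(1/0.134) = ln(7.4627) = 2.0099.
kT = 0.0111 eV / 2.0099 = 0.00552 eV.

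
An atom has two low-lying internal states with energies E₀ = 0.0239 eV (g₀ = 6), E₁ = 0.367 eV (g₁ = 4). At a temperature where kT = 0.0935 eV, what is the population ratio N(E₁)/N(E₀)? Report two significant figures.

0.017

n₁/n₀ = (g₁/g₀) exp[−(E₁−E₀)/kT] = (4/6) × exp(−(0.3431 eV)/(0.0935 eV)) = (4/6) × exp(-3.670) = 0.017.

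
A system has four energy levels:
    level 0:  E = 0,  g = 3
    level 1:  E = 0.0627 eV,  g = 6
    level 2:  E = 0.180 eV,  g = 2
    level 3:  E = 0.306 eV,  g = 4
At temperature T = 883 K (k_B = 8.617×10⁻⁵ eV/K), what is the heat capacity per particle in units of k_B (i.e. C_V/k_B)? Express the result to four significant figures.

k_BT = 8.617×10⁻⁵ × 883 K = 0.0760881 eV.
Eᵢ/kT = 0, 0.824045, 2.36568, 4.02165.
Z = Σ gᵢe^(−Eᵢ/kT) = 3·e^(−0) + 6·e^(−0.824045) + 2·e^(−2.36568) + 4·e^(−4.02165) = 3.00000 + 2.63192 + 0.187771 + 0.0716935 = 5.89138.
⟨E⟩ = 0.0374714 eV, ⟨E²⟩ = 0.00392840 eV².
C_V/k_B = (⟨E²⟩ − ⟨E⟩²)/(kT)² = (0.00392840 − 0.00140411)/0.00578940 = 0.4360.

0.4360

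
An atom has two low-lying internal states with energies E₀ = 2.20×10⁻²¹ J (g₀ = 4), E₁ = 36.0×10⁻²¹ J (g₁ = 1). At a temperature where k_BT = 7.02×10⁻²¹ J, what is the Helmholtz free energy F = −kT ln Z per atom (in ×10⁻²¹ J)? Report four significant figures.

-7.546 ×10⁻²¹ J

Eᵢ/kT = 0.313390, 5.12821.
Z = Σ gᵢe^(−Eᵢ/kT) = 4·e^(−0.313390) + 1·e^(−5.12821) = 2.92386 + 0.00592716 = 2.92979.
F = −kT ln Z = −7.02 × ln(2.92979) = −7.02 × 1.07493 = -7.546 ×10⁻²¹ J.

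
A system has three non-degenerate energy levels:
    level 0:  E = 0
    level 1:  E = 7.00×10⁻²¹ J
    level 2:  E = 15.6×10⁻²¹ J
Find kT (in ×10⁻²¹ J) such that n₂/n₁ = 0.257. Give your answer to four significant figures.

6.330 ×10⁻²¹ J

n₂/n₁ = exp[−(E₂−E₁)/kT] = 0.257.
⇒ (E₂−E₁)/kT = ln(1/0.257) = ln(3.89105) = 1.35868.
kT = 8.60 ×10⁻²¹ J / 1.35868 = 6.330 ×10⁻²¹ J.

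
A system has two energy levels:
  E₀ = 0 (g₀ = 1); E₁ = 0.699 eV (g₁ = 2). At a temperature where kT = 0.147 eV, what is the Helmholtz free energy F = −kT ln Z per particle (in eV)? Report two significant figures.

Eᵢ/kT = 0, 4.755.
Z = Σ gᵢe^(−Eᵢ/kT) = 1·e^(−0) + 2·e^(−4.755) = 1.000 + 0.01722 = 1.017.
F = −kT ln Z = −0.147 × ln(1.017) = −0.147 × 0.01686 = -0.0025 eV.

-0.0025 eV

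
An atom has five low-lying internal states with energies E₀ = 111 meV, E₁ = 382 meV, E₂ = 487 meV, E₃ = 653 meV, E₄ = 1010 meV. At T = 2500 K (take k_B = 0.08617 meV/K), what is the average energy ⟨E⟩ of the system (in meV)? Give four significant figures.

239.8 meV

k_BT = 0.08617 × 2500 K = 215.425 meV.
Eᵢ/kT = 0.515261, 1.77324, 2.26065, 3.03122, 4.68841.
Z = Σ e^(−Eᵢ/kT) = e^(−0.515261) + e^(−1.77324) + e^(−2.26065) + e^(−3.03122) + e^(−4.68841) = 0.597345 + 0.169782 + 0.104283 + 0.0482567 + 0.00920130 = 0.928868.
⟨E⟩ = Σ Eᵢ e^(−Eᵢ/kT) / Z = (111·0.597345 + 382·0.169782 + 487·0.104283 + 653·0.0482567 + 1010·0.00920130) / 0.928868 = 239.8 meV.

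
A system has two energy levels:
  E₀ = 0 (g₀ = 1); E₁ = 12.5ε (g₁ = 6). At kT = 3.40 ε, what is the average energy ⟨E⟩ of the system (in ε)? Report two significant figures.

Eᵢ/kT = 0, 3.676.
Z = Σ gᵢe^(−Eᵢ/kT) = 1·e^(−0) + 6·e^(−3.676) = 1.000 + 0.1519 = 1.152.
⟨E⟩ = Σ Eᵢ gᵢe^(−Eᵢ/kT) / Z = (0·1.000 + 12.5·0.1519) / 1.152 = 1.6 ε.

1.6 ε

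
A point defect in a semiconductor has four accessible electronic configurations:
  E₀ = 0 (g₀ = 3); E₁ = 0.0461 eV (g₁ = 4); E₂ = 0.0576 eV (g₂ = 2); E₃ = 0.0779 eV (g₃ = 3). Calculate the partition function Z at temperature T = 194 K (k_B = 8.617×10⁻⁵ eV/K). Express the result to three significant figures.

Z = 3.35

k_BT = 8.617×10⁻⁵ × 194 K = 0.016717 eV.
Eᵢ/kT = 0, 2.7577, 3.4456, 4.6599.
Z = Σ gᵢe^(−Eᵢ/kT) = 3·e^(−0) + 4·e^(−2.7577) + 2·e^(−3.4456) + 3·e^(−4.6599) = 3.0000 + 0.25375 + 0.063771 + 0.028402 = 3.3459.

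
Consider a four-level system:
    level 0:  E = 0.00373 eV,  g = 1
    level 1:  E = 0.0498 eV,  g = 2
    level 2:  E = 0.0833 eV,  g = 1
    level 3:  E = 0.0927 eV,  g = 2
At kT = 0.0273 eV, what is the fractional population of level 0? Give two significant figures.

Eᵢ/kT = 0.1366, 1.824, 3.051, 3.396.
Z = Σ gᵢe^(−Eᵢ/kT) = 1·e^(−0.1366) + 2·e^(−1.824) + 1·e^(−3.051) + 2·e^(−3.396) = 0.8723 + 0.3228 + 0.04731 + 0.06701 = 1.309.
P₀ = g₀ e^(−E₀/kT) / Z = 0.8723/1.309 = 0.67.

0.67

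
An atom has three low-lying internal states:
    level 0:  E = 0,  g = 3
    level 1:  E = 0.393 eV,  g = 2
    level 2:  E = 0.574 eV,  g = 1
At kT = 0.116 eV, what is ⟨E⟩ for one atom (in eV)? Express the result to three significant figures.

0.00996 eV

Eᵢ/kT = 0, 3.3879, 4.9483.
Z = Σ gᵢe^(−Eᵢ/kT) = 3·e^(−0) + 2·e^(−3.3879) + 1·e^(−4.9483) = 3.0000 + 0.067559 + 0.0070955 = 3.0747.
⟨E⟩ = Σ Eᵢ gᵢe^(−Eᵢ/kT) / Z = (0·3.0000 + 0.393·0.067559 + 0.574·0.0070955) / 3.0747 = 0.00996 eV.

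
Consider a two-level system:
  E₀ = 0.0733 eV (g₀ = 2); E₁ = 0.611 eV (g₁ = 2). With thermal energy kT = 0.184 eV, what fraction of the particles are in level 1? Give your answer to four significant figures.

Eᵢ/kT = 0.398370, 3.32065.
Z = Σ gᵢe^(−Eᵢ/kT) = 2·e^(−0.398370) + 2·e^(−3.32065) = 1.34283 + 0.0722587 = 1.41509.
P₁ = g₁ e^(−E₁/kT) / Z = 0.0722587/1.41509 = 0.05106.

0.05106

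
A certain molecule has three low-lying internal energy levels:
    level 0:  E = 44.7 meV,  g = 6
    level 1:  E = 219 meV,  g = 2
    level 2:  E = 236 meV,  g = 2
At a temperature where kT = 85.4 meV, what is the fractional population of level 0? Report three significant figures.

Eᵢ/kT = 0.52342, 2.5644, 2.7635.
Z = Σ gᵢe^(−Eᵢ/kT) = 6·e^(−0.52342) + 2·e^(−2.5644) + 2·e^(−2.7635) = 3.5549 + 0.15393 + 0.12614 = 3.8350.
P₀ = g₀ e^(−E₀/kT) / Z = 3.5549/3.8350 = 0.927.

0.927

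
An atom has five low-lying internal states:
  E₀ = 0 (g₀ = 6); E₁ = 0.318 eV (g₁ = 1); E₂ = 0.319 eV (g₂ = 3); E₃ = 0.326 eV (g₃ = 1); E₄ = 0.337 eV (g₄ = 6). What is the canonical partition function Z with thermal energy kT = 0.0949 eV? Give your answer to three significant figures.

Z = 6.34

Eᵢ/kT = 0, 3.3509, 3.3614, 3.4352, 3.5511.
Z = Σ gᵢe^(−Eᵢ/kT) = 6·e^(−0) + 1·e^(−3.3509) + 3·e^(−3.3614) + 1·e^(−3.4352) + 6·e^(−3.5511) = 6.0000 + 0.035053 + 0.10406 + 0.032219 + 0.17216 = 6.3435.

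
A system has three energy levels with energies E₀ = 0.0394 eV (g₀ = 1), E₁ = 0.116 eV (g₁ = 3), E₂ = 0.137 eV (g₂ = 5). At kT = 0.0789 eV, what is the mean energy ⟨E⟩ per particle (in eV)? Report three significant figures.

Eᵢ/kT = 0.49937, 1.4702, 1.7364.
Z = Σ gᵢe^(−Eᵢ/kT) = 1·e^(−0.49937) + 3·e^(−1.4702) + 5·e^(−1.7364) = 0.60691 + 0.68964 + 0.88077 = 2.1773.
⟨E⟩ = Σ Eᵢ gᵢe^(−Eᵢ/kT) / Z = (0.0394·0.60691 + 0.116·0.68964 + 0.137·0.88077) / 2.1773 = 0.103 eV.

0.103 eV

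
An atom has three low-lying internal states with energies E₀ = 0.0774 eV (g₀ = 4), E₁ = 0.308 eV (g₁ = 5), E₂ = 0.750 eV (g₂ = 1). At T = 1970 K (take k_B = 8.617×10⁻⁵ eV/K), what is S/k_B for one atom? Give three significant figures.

2.01

k_BT = 8.617×10⁻⁵ × 1970 K = 0.16975 eV.
Eᵢ/kT = 0.45596, 1.8144, 4.4183.
Z = Σ gᵢe^(−Eᵢ/kT) = 4·e^(−0.45596) + 5·e^(−1.8144) + 1·e^(−4.4183) = 2.5354 + 0.81468 + 0.012055 = 3.3621.
⟨E⟩ = Σ EᵢPᵢ = 0.13569 eV.
S/k_B = ln Z + ⟨E⟩/kT = ln(3.3621) + 0.13569/0.16975 = 1.2126 + 0.79935 = 2.01.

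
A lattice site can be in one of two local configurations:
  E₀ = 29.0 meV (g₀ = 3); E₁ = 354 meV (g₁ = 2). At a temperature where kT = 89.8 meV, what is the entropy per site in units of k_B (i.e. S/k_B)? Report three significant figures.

1.18

Eᵢ/kT = 0.32294, 3.9421.
Z = Σ gᵢe^(−Eᵢ/kT) = 3·e^(−0.32294) + 2·e^(−3.9421) = 2.1721 + 0.038815 = 2.2109.
⟨E⟩ = Σ EᵢPᵢ = 34.706 meV.
S/k_B = ln Z + ⟨E⟩/kT = ln(2.2109) + 34.706/89.8 = 0.79340 + 0.38648 = 1.18.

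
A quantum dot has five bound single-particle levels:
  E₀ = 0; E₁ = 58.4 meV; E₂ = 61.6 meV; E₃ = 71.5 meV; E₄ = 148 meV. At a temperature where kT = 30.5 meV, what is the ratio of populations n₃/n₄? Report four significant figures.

n₃/n₄ = exp[−(E₃−E₄)/kT] = exp(−(-76.5 meV)/(30.5 meV)) = exp(2.50820) = 12.28.

12.28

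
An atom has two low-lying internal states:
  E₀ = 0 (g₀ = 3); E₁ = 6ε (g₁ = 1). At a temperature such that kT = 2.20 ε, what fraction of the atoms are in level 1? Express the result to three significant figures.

Eᵢ/kT = 0, 2.7273.
Z = Σ gᵢe^(−Eᵢ/kT) = 3·e^(−0) + 1·e^(−2.7273) = 3.0000 + 0.065396 = 3.0654.
P₁ = g₁ e^(−E₁/kT) / Z = 0.065396/3.0654 = 0.0213.

0.0213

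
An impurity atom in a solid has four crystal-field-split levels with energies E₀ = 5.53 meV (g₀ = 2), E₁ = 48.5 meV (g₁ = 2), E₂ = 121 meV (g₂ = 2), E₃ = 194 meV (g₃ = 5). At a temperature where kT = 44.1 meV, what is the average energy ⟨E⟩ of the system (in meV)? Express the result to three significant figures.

26.5 meV

Eᵢ/kT = 0.12540, 1.0998, 2.7438, 4.3991.
Z = Σ gᵢe^(−Eᵢ/kT) = 2·e^(−0.12540) + 2·e^(−1.0998) + 2·e^(−2.7438) + 5·e^(−4.3991) = 1.7643 + 0.66588 + 0.12865 + 0.061442 = 2.6203.
⟨E⟩ = Σ Eᵢ gᵢe^(−Eᵢ/kT) / Z = (5.53·1.7643 + 48.5·0.66588 + 121·0.12865 + 194·0.061442) / 2.6203 = 26.5 meV.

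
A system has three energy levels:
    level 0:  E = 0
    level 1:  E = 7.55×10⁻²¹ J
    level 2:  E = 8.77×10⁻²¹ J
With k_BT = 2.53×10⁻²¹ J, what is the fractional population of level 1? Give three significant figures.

0.0468

Eᵢ/kT = 0, 2.9842, 3.4664.
Z = Σ e^(−Eᵢ/kT) = e^(−0) + e^(−2.9842) + e^(−3.4664) = 1.0000 + 0.050580 + 0.031229 = 1.0818.
P₁ = e^(−E₁/kT) / Z = 0.050580/1.0818 = 0.0468.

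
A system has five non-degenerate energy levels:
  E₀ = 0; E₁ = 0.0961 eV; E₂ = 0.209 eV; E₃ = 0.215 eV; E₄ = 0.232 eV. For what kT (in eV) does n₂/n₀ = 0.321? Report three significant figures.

0.184 eV

n₂/n₀ = exp[−(E₂−E₀)/kT] = 0.321.
⇒ (E₂−E₀)/kT = ln(1/0.321) = ln(3.1153) = 1.1363.
kT = 0.209 eV / 1.1363 = 0.184 eV.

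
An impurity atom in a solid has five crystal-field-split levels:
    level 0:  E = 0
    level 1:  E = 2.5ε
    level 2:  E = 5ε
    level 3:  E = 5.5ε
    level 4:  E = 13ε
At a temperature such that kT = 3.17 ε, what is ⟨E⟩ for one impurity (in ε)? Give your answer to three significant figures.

Eᵢ/kT = 0, 0.78864, 1.5773, 1.7350, 4.1009.
Z = Σ e^(−Eᵢ/kT) = e^(−0) + e^(−0.78864) + e^(−1.5773) + e^(−1.7350) + e^(−4.1009) = 1.0000 + 0.45446 + 0.20653 + 0.17640 + 0.016558 = 1.8539.
⟨E⟩ = Σ Eᵢ e^(−Eᵢ/kT) / Z = (0·1.0000 + 2.5·0.45446 + 5·0.20653 + 5.5·0.17640 + 13·0.016558) / 1.8539 = 1.81 ε.

1.81 ε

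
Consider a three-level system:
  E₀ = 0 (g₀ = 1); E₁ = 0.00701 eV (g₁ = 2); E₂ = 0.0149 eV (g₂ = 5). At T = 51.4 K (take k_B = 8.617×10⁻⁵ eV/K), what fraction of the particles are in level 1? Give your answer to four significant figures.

0.2594

k_BT = 8.617×10⁻⁵ × 51.4 K = 0.00442914 eV.
Eᵢ/kT = 0, 1.58270, 3.36408.
Z = Σ gᵢe^(−Eᵢ/kT) = 1·e^(−0) + 2·e^(−1.58270) + 5·e^(−3.36408) = 1.00000 + 0.410839 + 0.172969 = 1.58381.
P₁ = g₁ e^(−E₁/kT) / Z = 0.410839/1.58381 = 0.2594.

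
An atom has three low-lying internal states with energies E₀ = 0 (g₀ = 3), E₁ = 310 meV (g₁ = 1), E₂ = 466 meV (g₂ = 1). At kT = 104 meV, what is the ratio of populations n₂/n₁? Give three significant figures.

n₂/n₁ = (g₂/g₁) exp[−(E₂−E₁)/kT] = (1/1) × exp(−(156 meV)/(104 meV)) = (1/1) × exp(-1.5000) = 0.223.

0.223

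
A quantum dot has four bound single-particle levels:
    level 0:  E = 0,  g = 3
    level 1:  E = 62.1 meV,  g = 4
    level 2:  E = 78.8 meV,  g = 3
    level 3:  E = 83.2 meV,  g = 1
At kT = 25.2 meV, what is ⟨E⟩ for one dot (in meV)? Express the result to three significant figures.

Eᵢ/kT = 0, 2.4643, 3.1270, 3.3016.
Z = Σ gᵢe^(−Eᵢ/kT) = 3·e^(−0) + 4·e^(−2.4643) + 3·e^(−3.1270) + 1·e^(−3.3016) = 3.0000 + 0.34027 + 0.13155 + 0.036824 = 3.5086.
⟨E⟩ = Σ Eᵢ gᵢe^(−Eᵢ/kT) / Z = (0·3.0000 + 62.1·0.34027 + 78.8·0.13155 + 83.2·0.036824) / 3.5086 = 9.85 meV.

9.85 meV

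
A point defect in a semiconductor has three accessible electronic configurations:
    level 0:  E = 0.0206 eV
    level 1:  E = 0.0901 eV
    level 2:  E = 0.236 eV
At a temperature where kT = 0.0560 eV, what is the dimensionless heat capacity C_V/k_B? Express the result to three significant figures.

0.468

Eᵢ/kT = 0.36786, 1.6089, 4.2143.
Z = Σ e^(−Eᵢ/kT) = e^(−0.36786) + e^(−1.6089) + e^(−4.2143) = 0.69221 + 0.20011 + 0.014783 = 0.90710.
⟨E⟩ = 0.039442 eV, ⟨E²⟩ = 0.0030224 eV².
C_V/k_B = (⟨E²⟩ − ⟨E⟩²)/(kT)² = (0.0030224 − 0.0015557)/0.0031360 = 0.468.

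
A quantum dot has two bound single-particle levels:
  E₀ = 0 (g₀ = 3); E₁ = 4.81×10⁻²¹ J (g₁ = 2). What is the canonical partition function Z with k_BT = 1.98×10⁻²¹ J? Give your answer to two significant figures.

Z = 3.2

Eᵢ/kT = 0, 2.429.
Z = Σ gᵢe^(−Eᵢ/kT) = 3·e^(−0) + 2·e^(−2.429) = 3.000 + 0.1762 = 3.176.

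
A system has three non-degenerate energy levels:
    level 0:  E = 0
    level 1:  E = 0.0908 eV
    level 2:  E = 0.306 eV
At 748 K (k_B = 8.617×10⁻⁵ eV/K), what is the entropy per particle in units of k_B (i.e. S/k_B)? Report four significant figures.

0.5333

k_BT = 8.617×10⁻⁵ × 748 K = 0.0644552 eV.
Eᵢ/kT = 0, 1.40873, 4.74748.
Z = Σ e^(−Eᵢ/kT) = e^(−0) + e^(−1.40873) + e^(−4.74748) = 1.00000 + 0.244454 + 0.00867352 = 1.25313.
⟨E⟩ = Σ EᵢPᵢ = 0.0198308 eV.
S/k_B = ln Z + ⟨E⟩/kT = ln(1.25313) + 0.0198308/0.0644552 = 0.225644 + 0.307668 = 0.5333.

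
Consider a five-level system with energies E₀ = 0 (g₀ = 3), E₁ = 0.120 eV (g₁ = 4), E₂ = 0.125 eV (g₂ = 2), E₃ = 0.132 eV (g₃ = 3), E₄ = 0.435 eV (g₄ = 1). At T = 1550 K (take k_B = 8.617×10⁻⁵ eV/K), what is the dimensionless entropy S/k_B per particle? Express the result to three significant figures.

2.40

k_BT = 8.617×10⁻⁵ × 1550 K = 0.13356 eV.
Eᵢ/kT = 0, 0.89847, 0.93591, 0.98832, 3.2570.
Z = Σ gᵢe^(−Eᵢ/kT) = 3·e^(−0) + 4·e^(−0.89847) + 2·e^(−0.93591) + 3·e^(−0.98832) + 1·e^(−3.2570) = 3.0000 + 1.6288 + 0.78446 + 1.1166 + 0.038504 = 6.5684.
⟨E⟩ = Σ EᵢPᵢ = 0.069675 eV.
S/k_B = ln Z + ⟨E⟩/kT = ln(6.5684) + 0.069675/0.13356 = 1.8823 + 0.52168 = 2.40.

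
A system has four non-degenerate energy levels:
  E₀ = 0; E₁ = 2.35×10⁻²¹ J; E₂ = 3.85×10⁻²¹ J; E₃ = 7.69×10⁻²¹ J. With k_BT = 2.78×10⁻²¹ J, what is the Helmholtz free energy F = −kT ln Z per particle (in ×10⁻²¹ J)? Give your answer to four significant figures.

Eᵢ/kT = 0, 0.845324, 1.38489, 2.76619.
Z = Σ e^(−Eᵢ/kT) = e^(−0) + e^(−0.845324) + e^(−1.38489) + e^(−2.76619) = 1.00000 + 0.429418 + 0.250351 + 0.0629012 = 1.74267.
F = −kT ln Z = −2.78 × ln(1.74267) = −2.78 × 0.555418 = -1.544 ×10⁻²¹ J.

-1.544 ×10⁻²¹ J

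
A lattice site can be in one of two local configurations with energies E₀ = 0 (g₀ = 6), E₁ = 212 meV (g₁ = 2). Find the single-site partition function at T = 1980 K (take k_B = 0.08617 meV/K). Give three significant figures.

Z = 6.58

k_BT = 0.08617 × 1980 K = 170.62 meV.
Eᵢ/kT = 0, 1.2425.
Z = Σ gᵢe^(−Eᵢ/kT) = 6·e^(−0) + 2·e^(−1.2425) = 6.0000 + 0.57732 = 6.5773.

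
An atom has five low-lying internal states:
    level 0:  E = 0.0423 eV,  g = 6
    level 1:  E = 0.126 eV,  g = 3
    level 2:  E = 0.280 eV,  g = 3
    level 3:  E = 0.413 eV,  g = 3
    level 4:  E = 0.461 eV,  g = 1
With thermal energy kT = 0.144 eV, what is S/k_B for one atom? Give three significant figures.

2.46

Eᵢ/kT = 0.29375, 0.87500, 1.9444, 2.8681, 3.2014.
Z = Σ gᵢe^(−Eᵢ/kT) = 6·e^(−0.29375) + 3·e^(−0.87500) + 3·e^(−1.9444) + 3·e^(−2.8681) + 1·e^(−3.2014) = 4.4728 + 1.2506 + 0.42922 + 0.17042 + 0.040705 = 6.3637.
⟨E⟩ = Σ EᵢPᵢ = 0.087387 eV.
S/k_B = ln Z + ⟨E⟩/kT = ln(6.3637) + 0.087387/0.144 = 1.8506 + 0.60685 = 2.46.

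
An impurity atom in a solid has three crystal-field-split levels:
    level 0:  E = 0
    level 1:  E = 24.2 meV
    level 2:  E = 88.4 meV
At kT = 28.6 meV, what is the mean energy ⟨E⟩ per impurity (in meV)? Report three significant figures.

9.77 meV

Eᵢ/kT = 0, 0.84615, 3.0909.
Z = Σ e^(−Eᵢ/kT) = e^(−0) + e^(−0.84615) + e^(−3.0909) = 1.0000 + 0.42906 + 0.045461 = 1.4745.
⟨E⟩ = Σ Eᵢ e^(−Eᵢ/kT) / Z = (0·1.0000 + 24.2·0.42906 + 88.4·0.045461) / 1.4745 = 9.77 meV.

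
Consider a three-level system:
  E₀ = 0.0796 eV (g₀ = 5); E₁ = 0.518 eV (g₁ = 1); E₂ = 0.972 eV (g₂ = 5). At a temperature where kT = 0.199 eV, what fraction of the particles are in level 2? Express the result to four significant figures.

0.01092

Eᵢ/kT = 0.400000, 2.60302, 4.88442.
Z = Σ gᵢe^(−Eᵢ/kT) = 5·e^(−0.400000) + 1·e^(−2.60302) + 5·e^(−4.88442) = 3.35160 + 0.0740496 + 0.0378175 = 3.46347.
P₂ = g₂ e^(−E₂/kT) / Z = 0.0378175/3.46347 = 0.01092.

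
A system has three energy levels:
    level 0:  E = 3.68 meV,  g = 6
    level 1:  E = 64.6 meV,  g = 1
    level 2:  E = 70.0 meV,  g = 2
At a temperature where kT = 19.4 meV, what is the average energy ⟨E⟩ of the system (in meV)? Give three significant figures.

4.82 meV

Eᵢ/kT = 0.18969, 3.3299, 3.6082.
Z = Σ gᵢe^(−Eᵢ/kT) = 6·e^(−0.18969) + 1·e^(−3.3299) + 2·e^(−3.6082) = 4.9633 + 0.035797 + 0.054201 = 5.0533.
⟨E⟩ = Σ Eᵢ gᵢe^(−Eᵢ/kT) / Z = (3.68·4.9633 + 64.6·0.035797 + 70.0·0.054201) / 5.0533 = 4.82 meV.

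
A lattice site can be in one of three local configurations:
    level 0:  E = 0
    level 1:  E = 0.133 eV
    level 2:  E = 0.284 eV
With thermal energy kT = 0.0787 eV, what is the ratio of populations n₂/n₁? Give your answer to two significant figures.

0.15

n₂/n₁ = exp[−(E₂−E₁)/kT] = exp(−(0.151 eV)/(0.0787 eV)) = exp(-1.919) = 0.15.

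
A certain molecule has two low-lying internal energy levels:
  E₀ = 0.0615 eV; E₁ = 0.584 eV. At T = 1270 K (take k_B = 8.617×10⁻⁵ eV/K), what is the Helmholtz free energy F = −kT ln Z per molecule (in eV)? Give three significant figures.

k_BT = 8.617×10⁻⁵ × 1270 K = 0.10944 eV.
Eᵢ/kT = 0.56195, 5.3363.
Z = Σ e^(−Eᵢ/kT) = e^(−0.56195) + e^(−5.3363) = 0.57010 + 0.0048136 = 0.57491.
F = −kT ln Z = −0.10944 × ln(0.57491) = −0.10944 × -0.55354 = 0.0606 eV.

0.0606 eV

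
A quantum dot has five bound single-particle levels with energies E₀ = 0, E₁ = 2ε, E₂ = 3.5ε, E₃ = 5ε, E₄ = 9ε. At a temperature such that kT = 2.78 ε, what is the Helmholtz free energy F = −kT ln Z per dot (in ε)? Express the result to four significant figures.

Eᵢ/kT = 0, 0.719424, 1.25899, 1.79856, 3.23741.
Z = Σ e^(−Eᵢ/kT) = e^(−0) + e^(−0.719424) + e^(−1.25899) + e^(−1.79856) + e^(−3.23741) = 1.00000 + 0.487033 + 0.283941 + 0.165537 + 0.0392655 = 1.97578.
F = −kT ln Z = −2.78 × ln(1.97578) = −2.78 × 0.680963 = -1.893 ε.

-1.893 ε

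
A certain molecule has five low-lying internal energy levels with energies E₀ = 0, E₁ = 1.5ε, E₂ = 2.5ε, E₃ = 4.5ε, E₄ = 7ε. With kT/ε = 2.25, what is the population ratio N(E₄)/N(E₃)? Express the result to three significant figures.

n₄/n₃ = exp[−(E₄−E₃)/kT] = exp(−(2.5ε)/(2.25ε)) = exp(-1.1111) = 0.329.

0.329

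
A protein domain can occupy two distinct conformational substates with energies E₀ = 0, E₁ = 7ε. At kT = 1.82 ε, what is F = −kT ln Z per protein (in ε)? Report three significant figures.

Eᵢ/kT = 0, 3.8462.
Z = Σ e^(−Eᵢ/kT) = e^(−0) + e^(−3.8462) = 1.0000 + 0.021361 = 1.0214.
F = −kT ln Z = −1.82 × ln(1.0214) = −1.82 × 0.021174 = -0.0385 ε.

-0.0385 ε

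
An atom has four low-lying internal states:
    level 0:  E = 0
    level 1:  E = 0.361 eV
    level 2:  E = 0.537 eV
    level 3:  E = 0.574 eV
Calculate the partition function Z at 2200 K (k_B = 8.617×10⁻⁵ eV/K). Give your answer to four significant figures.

k_BT = 8.617×10⁻⁵ × 2200 K = 0.189574 eV.
Eᵢ/kT = 0, 1.90427, 2.83267, 3.02784.
Z = Σ e^(−Eᵢ/kT) = e^(−0) + e^(−1.90427) + e^(−2.83267) + e^(−3.02784) = 1.00000 + 0.148931 + 0.0588555 + 0.0484201 = 1.25621.

Z = 1.256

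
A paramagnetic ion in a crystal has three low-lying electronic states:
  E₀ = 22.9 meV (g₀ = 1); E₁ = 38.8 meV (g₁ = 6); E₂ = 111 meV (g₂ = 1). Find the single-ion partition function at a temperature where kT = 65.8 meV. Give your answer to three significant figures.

Eᵢ/kT = 0.34802, 0.58967, 1.6869.
Z = Σ gᵢe^(−Eᵢ/kT) = 1·e^(−0.34802) + 6·e^(−0.58967) + 1·e^(−1.6869) = 0.70608 + 3.3271 + 0.18509 = 4.2183.

Z = 4.22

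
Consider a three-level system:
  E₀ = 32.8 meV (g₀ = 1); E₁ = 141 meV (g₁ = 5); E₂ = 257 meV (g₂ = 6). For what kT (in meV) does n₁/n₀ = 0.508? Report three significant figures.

n₁/n₀ = (g₁/g₀) exp[−(E₁−E₀)/kT] = 0.508.
⇒ (E₁−E₀)/kT = ln((5/1)/0.508) = ln(9.8425) = 2.2867.
kT = 108.2 meV / 2.2867 = 47.3 meV.

47.3 meV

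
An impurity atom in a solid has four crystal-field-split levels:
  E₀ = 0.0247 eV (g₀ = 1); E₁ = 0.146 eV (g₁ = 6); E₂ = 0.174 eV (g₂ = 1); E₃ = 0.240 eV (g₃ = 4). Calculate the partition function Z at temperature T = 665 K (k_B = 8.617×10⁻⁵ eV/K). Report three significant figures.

Z = 1.23

k_BT = 8.617×10⁻⁵ × 665 K = 0.057303 eV.
Eᵢ/kT = 0.43104, 2.5479, 3.0365, 4.1883.
Z = Σ gᵢe^(−Eᵢ/kT) = 1·e^(−0.43104) + 6·e^(−2.5479) + 1·e^(−3.0365) + 4·e^(−4.1883) = 0.64983 + 0.46947 + 0.048003 + 0.060688 = 1.2280.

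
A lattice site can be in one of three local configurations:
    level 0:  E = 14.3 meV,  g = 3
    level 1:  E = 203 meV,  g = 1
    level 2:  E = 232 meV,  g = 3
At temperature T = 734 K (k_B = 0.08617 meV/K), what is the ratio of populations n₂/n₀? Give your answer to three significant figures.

k_BT = 0.08617 × 734 K = 63.249 meV.
n₂/n₀ = (g₂/g₀) exp[−(E₂−E₀)/kT] = (3/3) × exp(−(217.7 meV)/(63.249 meV)) = (3/3) × exp(-3.4420) = 0.0320.

0.0320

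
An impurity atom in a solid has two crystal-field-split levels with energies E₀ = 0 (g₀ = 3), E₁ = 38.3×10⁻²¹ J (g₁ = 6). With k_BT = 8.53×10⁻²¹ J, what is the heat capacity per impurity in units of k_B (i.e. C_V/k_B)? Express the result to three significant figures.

Eᵢ/kT = 0, 4.4900.
Z = Σ gᵢe^(−Eᵢ/kT) = 3·e^(−0) + 6·e^(−4.4900) = 3.0000 + 0.067324 = 3.0673.
⟨E⟩ = 0.84064, ⟨E²⟩ = 32.197.
C_V/k_B = (⟨E²⟩ − ⟨E⟩²)/(kT)² = (32.197 − 0.70668)/72.761 = 0.433.

0.433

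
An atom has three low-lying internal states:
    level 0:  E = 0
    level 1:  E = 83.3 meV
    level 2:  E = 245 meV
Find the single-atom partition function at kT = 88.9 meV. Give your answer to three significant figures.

Eᵢ/kT = 0, 0.93701, 2.7559.
Z = Σ e^(−Eᵢ/kT) = e^(−0) + e^(−0.93701) + e^(−2.7559) = 1.0000 + 0.39180 + 0.063552 = 1.4554.

Z = 1.46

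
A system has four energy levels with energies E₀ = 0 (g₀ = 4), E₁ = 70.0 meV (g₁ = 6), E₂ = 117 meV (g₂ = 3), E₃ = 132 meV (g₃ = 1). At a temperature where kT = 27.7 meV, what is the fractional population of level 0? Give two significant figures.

Eᵢ/kT = 0, 2.527, 4.224, 4.765.
Z = Σ gᵢe^(−Eᵢ/kT) = 4·e^(−0) + 6·e^(−2.527) + 3·e^(−4.224) + 1·e^(−4.765) = 4.000 + 0.4794 + 0.04392 + 0.008523 = 4.532.
P₀ = g₀ e^(−E₀/kT) / Z = 4.000/4.532 = 0.88.

0.88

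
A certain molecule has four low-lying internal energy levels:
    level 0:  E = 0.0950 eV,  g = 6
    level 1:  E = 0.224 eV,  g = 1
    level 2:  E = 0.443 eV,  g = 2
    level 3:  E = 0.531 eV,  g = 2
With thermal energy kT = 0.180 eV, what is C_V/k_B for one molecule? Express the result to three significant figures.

Eᵢ/kT = 0.52778, 1.2444, 2.4611, 2.9500.
Z = Σ gᵢe^(−Eᵢ/kT) = 6·e^(−0.52778) + 1·e^(−1.2444) + 2·e^(−2.4611) + 2·e^(−2.9500) = 3.5395 + 0.28811 + 0.17068 + 0.10468 = 4.1030.
⟨E⟩ = 0.12966 eV, ⟨E²⟩ = 0.026666 eV².
C_V/k_B = (⟨E²⟩ − ⟨E⟩²)/(kT)² = (0.026666 − 0.016812)/0.032400 = 0.304.

0.304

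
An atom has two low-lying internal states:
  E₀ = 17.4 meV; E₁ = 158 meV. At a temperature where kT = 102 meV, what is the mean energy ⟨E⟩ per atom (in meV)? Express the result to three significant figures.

Eᵢ/kT = 0.17059, 1.5490.
Z = Σ e^(−Eᵢ/kT) = e^(−0.17059) + e^(−1.5490) = 0.84317 + 0.21246 = 1.0556.
⟨E⟩ = Σ Eᵢ e^(−Eᵢ/kT) / Z = (17.4·0.84317 + 158·0.21246) / 1.0556 = 45.7 meV.

45.7 meV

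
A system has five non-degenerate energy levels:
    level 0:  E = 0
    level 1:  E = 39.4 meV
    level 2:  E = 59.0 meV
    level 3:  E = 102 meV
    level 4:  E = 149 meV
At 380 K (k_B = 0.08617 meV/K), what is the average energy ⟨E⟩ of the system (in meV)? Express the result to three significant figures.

k_BT = 0.08617 × 380 K = 32.745 meV.
Eᵢ/kT = 0, 1.2032, 1.8018, 3.1150, 4.5503.
Z = Σ e^(−Eᵢ/kT) = e^(−0) + e^(−1.2032) + e^(−1.8018) + e^(−3.1150) + e^(−4.5503) = 1.0000 + 0.30023 + 0.16500 + 0.044379 + 0.010564 = 1.5202.
⟨E⟩ = Σ Eᵢ e^(−Eᵢ/kT) / Z = (0·1.0000 + 39.4·0.30023 + 59.0·0.16500 + 102·0.044379 + 149·0.010564) / 1.5202 = 18.2 meV.

18.2 meV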